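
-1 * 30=-30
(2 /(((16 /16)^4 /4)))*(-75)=-600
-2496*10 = -24960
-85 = -85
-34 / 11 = -3.09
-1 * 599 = -599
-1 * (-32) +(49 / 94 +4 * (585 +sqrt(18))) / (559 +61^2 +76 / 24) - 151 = -143074480 / 1207853 +72 * sqrt(2) / 25699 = -118.45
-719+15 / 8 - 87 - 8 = -6497 / 8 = -812.12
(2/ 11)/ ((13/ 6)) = 12/ 143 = 0.08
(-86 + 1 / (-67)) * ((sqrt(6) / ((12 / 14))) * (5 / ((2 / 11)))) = -739585 * sqrt(6) / 268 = -6759.72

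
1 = 1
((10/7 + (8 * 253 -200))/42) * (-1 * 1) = -6389/147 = -43.46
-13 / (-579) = 13 / 579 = 0.02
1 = 1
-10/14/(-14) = 5/98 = 0.05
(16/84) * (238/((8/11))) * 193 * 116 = 4186556/3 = 1395518.67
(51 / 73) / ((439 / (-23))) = -1173 / 32047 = -0.04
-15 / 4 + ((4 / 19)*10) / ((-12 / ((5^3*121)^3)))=-138403203125855 / 228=-607031592657.26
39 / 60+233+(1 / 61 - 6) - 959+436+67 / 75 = -5388257 / 18300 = -294.44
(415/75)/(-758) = -83/11370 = -0.01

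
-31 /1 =-31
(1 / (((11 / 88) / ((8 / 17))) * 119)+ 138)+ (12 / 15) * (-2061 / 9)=-456878 / 10115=-45.17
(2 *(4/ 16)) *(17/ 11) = 17/ 22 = 0.77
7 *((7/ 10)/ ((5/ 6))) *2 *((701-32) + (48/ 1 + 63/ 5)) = 1072512/ 125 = 8580.10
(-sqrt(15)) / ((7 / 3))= -3 * sqrt(15) / 7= -1.66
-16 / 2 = -8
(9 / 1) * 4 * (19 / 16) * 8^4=175104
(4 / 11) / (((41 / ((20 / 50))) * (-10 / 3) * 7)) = -12 / 78925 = -0.00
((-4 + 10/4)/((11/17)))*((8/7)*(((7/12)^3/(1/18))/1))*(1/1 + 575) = -59976/11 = -5452.36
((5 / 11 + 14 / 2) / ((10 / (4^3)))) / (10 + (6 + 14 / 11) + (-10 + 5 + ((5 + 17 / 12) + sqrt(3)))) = 77680896 / 30169085 - 4156416* sqrt(3) / 30169085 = 2.34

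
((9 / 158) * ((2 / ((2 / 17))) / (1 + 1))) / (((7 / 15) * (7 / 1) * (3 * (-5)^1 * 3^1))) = -51 / 15484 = -0.00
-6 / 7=-0.86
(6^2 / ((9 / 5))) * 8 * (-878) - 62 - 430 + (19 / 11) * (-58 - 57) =-1552877 / 11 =-141170.64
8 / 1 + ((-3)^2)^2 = 89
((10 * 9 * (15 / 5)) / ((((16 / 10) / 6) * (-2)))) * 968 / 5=-98010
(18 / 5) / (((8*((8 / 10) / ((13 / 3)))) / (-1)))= -2.44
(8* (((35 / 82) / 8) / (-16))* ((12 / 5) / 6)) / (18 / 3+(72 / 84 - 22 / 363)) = -0.00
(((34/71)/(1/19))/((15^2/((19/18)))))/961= 6137/138167775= 0.00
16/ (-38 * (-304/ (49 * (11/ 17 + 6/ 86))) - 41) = 102704/ 1847949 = 0.06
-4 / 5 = -0.80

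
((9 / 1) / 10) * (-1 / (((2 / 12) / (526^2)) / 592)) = -4422389184 / 5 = -884477836.80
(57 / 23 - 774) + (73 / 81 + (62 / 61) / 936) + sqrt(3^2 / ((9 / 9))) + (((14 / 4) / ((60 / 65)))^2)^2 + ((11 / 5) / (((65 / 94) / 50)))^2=1946564067331075 / 78666412032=24744.54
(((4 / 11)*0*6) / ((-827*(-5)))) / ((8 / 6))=0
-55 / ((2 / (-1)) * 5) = 11 / 2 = 5.50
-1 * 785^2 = -616225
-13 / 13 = -1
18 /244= 9 /122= 0.07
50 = 50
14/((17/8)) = 112/17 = 6.59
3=3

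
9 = 9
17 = 17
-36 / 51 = -12 / 17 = -0.71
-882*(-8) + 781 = 7837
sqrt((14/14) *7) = sqrt(7) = 2.65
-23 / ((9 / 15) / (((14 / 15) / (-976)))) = 161 / 4392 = 0.04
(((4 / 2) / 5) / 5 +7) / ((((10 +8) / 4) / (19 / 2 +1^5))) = 413 / 25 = 16.52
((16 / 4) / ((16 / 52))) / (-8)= -13 / 8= -1.62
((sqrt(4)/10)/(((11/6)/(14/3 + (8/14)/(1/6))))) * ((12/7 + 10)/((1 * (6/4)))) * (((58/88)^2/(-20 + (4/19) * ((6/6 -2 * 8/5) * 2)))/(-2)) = 55686815/777932232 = 0.07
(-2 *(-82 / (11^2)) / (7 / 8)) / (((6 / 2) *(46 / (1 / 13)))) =656 / 759759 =0.00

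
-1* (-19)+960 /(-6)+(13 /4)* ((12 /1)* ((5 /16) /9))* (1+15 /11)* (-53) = -82009 /264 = -310.64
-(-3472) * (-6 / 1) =-20832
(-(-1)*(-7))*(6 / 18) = -7 / 3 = -2.33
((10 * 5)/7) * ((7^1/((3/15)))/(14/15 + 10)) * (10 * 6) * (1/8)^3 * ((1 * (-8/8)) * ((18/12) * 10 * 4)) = -421875/2624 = -160.78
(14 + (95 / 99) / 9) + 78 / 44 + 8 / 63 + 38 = 673675 / 12474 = 54.01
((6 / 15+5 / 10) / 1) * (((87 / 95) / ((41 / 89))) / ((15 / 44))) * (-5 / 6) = -85173 / 19475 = -4.37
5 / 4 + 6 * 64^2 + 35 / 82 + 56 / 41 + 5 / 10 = 4031045 / 164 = 24579.54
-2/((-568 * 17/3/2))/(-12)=-1/9656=-0.00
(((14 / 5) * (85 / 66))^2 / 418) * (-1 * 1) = -0.03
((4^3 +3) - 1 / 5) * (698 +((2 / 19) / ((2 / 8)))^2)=46638.24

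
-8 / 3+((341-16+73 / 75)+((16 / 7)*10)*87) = 1213736 / 525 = 2311.88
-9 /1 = -9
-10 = -10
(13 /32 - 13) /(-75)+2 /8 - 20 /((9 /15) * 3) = -76991 /7200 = -10.69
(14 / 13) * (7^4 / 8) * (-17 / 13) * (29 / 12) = -8285851 / 8112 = -1021.43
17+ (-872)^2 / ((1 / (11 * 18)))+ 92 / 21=3161677121 / 21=150556053.38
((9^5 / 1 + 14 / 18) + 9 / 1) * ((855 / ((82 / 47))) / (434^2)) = 2373276985 / 15445192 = 153.66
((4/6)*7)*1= 14/3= 4.67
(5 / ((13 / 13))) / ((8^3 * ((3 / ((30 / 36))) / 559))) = 13975 / 9216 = 1.52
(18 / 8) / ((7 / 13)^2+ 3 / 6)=507 / 178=2.85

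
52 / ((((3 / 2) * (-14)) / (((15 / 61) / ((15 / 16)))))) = -832 / 1281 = -0.65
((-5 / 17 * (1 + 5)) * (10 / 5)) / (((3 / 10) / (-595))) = 7000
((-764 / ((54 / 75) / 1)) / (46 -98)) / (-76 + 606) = 955 / 24804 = 0.04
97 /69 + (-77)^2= 409198 /69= 5930.41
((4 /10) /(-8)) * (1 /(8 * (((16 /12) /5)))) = -3 /128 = -0.02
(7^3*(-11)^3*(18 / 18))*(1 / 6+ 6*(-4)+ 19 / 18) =93589265 / 9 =10398807.22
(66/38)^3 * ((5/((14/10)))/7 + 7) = 13224816/336091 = 39.35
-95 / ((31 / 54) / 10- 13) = 51300 / 6989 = 7.34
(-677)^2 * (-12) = -5499948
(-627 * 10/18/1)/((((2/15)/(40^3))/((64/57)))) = -563200000/3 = -187733333.33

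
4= 4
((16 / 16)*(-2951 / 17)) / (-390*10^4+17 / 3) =0.00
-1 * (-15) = 15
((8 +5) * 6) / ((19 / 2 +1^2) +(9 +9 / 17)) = 884 / 227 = 3.89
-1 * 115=-115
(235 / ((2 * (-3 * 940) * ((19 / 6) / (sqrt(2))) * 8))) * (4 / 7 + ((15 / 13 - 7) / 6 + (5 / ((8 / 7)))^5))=-754466705 * sqrt(2) / 286261248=-3.73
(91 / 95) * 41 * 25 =18655 / 19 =981.84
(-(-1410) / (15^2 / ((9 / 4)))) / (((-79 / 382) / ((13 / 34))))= -350103 / 13430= -26.07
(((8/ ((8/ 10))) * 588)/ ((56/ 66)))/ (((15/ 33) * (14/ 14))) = 15246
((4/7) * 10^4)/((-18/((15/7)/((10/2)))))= -20000/147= -136.05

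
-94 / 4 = -47 / 2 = -23.50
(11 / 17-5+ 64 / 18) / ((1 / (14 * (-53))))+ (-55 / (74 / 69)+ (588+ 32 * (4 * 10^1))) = 27267637 / 11322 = 2408.38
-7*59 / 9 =-413 / 9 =-45.89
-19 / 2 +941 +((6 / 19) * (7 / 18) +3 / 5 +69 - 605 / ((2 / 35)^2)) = -210079231 / 1140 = -184280.03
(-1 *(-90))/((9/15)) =150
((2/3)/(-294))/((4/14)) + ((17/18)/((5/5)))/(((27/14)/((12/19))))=6493/21546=0.30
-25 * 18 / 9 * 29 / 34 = -725 / 17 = -42.65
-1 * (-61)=61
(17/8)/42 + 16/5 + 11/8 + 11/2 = 17011/1680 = 10.13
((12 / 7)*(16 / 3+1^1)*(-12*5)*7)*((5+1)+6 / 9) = -30400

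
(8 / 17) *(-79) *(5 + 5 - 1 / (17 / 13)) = -99224 / 289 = -343.34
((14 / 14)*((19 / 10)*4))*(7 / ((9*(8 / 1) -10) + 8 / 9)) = 1197 / 1415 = 0.85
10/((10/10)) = 10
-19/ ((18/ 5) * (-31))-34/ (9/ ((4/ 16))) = -24/ 31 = -0.77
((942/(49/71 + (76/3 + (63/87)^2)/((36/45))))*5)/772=843716430/4565290129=0.18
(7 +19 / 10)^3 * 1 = 704969 / 1000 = 704.97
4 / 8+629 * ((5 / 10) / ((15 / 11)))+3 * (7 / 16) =55787 / 240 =232.45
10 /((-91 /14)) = -20 /13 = -1.54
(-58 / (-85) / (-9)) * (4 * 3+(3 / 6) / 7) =-4901 / 5355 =-0.92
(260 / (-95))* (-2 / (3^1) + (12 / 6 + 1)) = -364 / 57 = -6.39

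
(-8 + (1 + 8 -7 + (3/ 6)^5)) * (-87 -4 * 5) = 638.66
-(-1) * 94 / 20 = 47 / 10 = 4.70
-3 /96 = -1 /32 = -0.03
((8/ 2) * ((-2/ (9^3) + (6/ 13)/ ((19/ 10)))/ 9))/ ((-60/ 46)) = -1989316/ 24308505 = -0.08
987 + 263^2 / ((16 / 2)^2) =132337 / 64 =2067.77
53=53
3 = 3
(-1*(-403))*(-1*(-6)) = 2418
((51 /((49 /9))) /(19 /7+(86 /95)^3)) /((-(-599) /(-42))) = -2361210750 /12424767683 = -0.19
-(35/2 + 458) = -951/2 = -475.50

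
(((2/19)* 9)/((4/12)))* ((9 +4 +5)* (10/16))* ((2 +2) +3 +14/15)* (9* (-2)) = -86751/19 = -4565.84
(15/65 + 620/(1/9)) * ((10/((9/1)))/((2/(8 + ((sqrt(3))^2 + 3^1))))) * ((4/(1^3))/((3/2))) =13541360/117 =115738.12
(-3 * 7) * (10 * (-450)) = 94500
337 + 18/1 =355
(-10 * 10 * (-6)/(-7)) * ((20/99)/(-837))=4000/193347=0.02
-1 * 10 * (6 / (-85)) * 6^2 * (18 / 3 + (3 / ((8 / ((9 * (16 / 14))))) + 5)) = 377.55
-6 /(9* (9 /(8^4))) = -8192 /27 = -303.41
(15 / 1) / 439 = 15 / 439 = 0.03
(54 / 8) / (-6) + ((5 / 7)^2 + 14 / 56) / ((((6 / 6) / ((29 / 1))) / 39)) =336597 / 392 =858.67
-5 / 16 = -0.31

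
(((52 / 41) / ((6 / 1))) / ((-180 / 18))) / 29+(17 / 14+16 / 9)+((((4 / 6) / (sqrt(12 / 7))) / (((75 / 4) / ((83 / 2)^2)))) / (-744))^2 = 2095802661387781 / 699700294440000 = 3.00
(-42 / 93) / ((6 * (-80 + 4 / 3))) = 7 / 7316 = 0.00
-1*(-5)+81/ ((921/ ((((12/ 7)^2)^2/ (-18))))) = 4.96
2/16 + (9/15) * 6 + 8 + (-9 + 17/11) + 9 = 5839/440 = 13.27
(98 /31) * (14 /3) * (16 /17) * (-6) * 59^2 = -152829824 /527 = -289999.67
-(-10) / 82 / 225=1 / 1845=0.00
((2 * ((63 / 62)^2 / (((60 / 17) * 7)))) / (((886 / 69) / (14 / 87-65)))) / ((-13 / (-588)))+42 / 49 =-409693613991 / 22469659940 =-18.23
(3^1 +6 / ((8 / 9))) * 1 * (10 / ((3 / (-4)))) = -130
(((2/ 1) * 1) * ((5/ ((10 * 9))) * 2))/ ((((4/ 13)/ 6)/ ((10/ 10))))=13/ 3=4.33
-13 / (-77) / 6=13 / 462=0.03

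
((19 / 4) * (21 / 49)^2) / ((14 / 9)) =1539 / 2744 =0.56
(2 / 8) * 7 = 7 / 4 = 1.75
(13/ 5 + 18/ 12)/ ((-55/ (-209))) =779/ 50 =15.58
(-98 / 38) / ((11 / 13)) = -637 / 209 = -3.05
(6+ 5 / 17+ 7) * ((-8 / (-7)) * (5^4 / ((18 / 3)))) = 1582.63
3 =3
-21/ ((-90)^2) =-7/ 2700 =-0.00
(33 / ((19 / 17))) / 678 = 0.04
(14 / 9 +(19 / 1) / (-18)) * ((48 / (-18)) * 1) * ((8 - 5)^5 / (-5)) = 324 / 5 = 64.80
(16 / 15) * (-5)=-16 / 3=-5.33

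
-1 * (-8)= 8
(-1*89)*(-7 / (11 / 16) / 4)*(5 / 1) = 12460 / 11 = 1132.73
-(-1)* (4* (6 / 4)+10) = 16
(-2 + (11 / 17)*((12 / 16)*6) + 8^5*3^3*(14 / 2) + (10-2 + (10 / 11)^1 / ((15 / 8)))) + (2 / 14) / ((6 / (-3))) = 24320544524 / 3927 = 6193161.33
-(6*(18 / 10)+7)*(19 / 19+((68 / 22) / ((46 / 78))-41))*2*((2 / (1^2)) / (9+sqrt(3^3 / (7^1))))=225.72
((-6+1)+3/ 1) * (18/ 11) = -36/ 11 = -3.27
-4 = -4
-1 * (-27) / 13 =27 / 13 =2.08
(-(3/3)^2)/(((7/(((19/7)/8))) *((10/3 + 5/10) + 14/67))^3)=-0.00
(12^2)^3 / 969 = 995328 / 323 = 3081.51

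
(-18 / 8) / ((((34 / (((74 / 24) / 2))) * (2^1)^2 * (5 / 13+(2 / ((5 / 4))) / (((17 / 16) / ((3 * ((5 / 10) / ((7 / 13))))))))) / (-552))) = 3484845 / 1133536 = 3.07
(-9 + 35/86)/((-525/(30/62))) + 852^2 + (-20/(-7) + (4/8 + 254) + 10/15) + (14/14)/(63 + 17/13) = 726162.05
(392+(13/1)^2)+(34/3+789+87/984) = 1339639/984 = 1361.42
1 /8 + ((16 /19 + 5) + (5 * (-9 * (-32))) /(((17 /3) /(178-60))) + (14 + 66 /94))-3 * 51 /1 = 3625654133 /121448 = 29853.55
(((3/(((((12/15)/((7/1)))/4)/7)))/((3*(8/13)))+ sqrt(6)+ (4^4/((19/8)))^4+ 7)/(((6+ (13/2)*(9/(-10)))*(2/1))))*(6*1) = 20*sqrt(6)+ 703689553628445/260642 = 2699831824.48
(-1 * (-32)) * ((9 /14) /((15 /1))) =48 /35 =1.37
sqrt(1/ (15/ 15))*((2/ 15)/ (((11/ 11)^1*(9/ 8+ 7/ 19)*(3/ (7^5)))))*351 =199263792/ 1135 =175562.81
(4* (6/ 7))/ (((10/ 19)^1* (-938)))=-114/ 16415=-0.01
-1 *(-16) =16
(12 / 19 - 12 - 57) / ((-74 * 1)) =1299 / 1406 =0.92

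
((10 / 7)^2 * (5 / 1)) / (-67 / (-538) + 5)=269000 / 135093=1.99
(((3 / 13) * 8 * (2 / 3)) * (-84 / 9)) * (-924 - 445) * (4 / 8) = 306656 / 39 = 7862.97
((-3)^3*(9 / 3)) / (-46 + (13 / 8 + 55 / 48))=3888 / 2075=1.87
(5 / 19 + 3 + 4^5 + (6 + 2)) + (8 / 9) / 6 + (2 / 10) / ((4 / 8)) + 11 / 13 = 34567343 / 33345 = 1036.66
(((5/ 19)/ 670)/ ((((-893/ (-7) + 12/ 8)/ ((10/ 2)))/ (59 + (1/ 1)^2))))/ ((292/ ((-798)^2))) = 17595900/ 8838037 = 1.99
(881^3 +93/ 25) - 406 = 17094935968/ 25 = 683797438.72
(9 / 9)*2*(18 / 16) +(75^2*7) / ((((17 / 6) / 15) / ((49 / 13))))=694576989 / 884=785720.58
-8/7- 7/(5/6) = -334/35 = -9.54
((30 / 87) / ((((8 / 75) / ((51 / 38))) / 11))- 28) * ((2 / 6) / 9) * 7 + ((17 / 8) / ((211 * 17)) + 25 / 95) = 888487 / 165213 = 5.38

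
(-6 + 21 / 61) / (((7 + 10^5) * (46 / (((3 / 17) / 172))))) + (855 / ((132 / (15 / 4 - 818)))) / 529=-4139427019633275 / 415189107603248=-9.97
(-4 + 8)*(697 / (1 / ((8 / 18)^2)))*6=89216 / 27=3304.30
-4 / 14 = -2 / 7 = -0.29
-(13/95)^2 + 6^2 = 324731/9025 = 35.98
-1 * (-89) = 89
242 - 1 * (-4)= 246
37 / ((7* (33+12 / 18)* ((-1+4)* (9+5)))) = 37 / 9898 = 0.00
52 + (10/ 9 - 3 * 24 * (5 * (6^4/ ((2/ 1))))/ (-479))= 2328482/ 4311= 540.13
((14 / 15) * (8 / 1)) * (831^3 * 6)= 128543786784 / 5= 25708757356.80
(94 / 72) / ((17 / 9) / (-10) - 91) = -235 / 16414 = -0.01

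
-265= -265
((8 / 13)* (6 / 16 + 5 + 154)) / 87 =425 / 377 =1.13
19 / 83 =0.23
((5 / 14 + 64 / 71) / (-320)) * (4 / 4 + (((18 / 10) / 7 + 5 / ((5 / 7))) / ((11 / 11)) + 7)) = -334017 / 5566400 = -0.06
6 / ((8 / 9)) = 27 / 4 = 6.75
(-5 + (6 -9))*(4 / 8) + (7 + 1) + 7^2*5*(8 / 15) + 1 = 407 / 3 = 135.67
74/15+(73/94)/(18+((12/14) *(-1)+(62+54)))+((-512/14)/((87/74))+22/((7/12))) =1026758777/88922120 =11.55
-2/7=-0.29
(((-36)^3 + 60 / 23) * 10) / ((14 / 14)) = -10730280 / 23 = -466533.91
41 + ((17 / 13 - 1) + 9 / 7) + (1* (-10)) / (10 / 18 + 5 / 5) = 3291 / 91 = 36.16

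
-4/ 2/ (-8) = 1/ 4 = 0.25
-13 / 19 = -0.68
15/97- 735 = -71280/97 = -734.85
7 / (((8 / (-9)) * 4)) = -63 / 32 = -1.97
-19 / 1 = -19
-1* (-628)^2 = -394384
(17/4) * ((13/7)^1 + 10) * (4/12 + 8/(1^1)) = 35275/84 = 419.94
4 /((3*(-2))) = -2 /3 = -0.67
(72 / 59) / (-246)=-12 / 2419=-0.00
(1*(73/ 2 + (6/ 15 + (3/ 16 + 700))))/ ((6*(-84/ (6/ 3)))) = -58967/ 20160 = -2.92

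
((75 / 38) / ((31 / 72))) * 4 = 10800 / 589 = 18.34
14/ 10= 7/ 5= 1.40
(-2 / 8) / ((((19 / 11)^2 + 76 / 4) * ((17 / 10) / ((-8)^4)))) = -61952 / 2261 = -27.40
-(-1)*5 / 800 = 1 / 160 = 0.01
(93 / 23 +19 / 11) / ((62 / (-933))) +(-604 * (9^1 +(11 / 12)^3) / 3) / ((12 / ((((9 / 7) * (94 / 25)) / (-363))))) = -3312935965837 / 39133432800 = -84.66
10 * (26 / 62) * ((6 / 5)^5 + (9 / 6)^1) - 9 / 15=312426 / 19375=16.13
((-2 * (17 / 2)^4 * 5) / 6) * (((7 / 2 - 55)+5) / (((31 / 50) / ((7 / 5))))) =14616175 / 16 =913510.94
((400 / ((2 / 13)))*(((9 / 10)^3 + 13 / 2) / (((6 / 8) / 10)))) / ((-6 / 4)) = -1503632 / 9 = -167070.22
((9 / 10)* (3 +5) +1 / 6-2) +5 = 311 / 30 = 10.37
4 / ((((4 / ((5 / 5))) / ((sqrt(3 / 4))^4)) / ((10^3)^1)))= 562.50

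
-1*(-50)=50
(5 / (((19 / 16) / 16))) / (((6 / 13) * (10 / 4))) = 3328 / 57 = 58.39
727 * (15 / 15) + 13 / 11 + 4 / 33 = 728.30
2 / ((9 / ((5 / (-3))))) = -10 / 27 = -0.37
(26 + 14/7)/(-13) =-28/13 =-2.15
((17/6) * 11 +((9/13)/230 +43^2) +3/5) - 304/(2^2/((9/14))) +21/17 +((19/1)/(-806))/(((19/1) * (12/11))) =242637715729/132361320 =1833.15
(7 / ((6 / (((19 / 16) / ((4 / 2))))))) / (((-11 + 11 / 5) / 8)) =-665 / 1056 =-0.63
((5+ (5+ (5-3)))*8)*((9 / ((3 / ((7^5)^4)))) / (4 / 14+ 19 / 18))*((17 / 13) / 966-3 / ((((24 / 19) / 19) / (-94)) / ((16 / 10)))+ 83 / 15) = 116374065306778361571556.90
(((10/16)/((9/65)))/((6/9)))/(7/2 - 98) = -325/4536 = -0.07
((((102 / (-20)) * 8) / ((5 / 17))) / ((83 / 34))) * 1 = -117912 / 2075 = -56.83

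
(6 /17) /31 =6 /527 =0.01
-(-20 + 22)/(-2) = 1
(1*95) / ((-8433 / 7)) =-665 / 8433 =-0.08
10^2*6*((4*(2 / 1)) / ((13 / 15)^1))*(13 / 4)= 18000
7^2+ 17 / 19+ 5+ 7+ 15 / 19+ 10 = 1381 / 19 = 72.68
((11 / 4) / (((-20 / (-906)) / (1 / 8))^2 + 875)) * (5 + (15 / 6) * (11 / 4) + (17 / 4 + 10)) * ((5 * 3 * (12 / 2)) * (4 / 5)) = 385998129 / 65296100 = 5.91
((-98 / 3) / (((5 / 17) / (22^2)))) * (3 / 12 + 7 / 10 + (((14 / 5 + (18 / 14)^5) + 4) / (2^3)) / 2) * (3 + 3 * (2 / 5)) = -360019.50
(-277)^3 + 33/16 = -340062895/16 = -21253930.94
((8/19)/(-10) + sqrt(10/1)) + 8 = sqrt(10) + 756/95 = 11.12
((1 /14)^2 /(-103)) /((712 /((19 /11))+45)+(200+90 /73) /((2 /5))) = -1387 /26888922088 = -0.00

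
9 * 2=18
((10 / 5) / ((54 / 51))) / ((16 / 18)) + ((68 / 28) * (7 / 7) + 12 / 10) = 1611 / 280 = 5.75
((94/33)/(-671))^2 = 8836/490312449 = 0.00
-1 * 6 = -6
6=6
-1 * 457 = -457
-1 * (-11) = 11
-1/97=-0.01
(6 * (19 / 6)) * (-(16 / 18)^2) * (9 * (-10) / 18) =6080 / 81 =75.06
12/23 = 0.52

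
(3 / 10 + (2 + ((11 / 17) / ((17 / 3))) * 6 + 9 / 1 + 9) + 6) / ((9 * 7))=11141 / 26010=0.43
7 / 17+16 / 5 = 307 / 85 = 3.61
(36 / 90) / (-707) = -2 / 3535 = -0.00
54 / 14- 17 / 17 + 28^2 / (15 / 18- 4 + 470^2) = 26540548 / 9277667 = 2.86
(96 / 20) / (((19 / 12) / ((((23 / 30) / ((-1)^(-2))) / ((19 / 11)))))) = 12144 / 9025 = 1.35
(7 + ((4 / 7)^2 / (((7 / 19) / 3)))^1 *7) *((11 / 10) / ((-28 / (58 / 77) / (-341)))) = 258.45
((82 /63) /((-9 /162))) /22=-82 /77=-1.06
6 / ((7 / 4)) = 24 / 7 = 3.43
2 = 2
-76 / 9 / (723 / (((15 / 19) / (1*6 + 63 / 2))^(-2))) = -171475 / 6507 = -26.35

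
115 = 115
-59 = -59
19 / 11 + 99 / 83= 2666 / 913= 2.92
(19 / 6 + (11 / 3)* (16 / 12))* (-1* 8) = -580 / 9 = -64.44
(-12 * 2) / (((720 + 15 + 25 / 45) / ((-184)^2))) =-1828224 / 1655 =-1104.67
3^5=243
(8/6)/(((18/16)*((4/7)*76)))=14/513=0.03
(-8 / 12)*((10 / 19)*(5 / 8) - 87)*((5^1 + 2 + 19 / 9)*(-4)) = -1080268 / 513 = -2105.79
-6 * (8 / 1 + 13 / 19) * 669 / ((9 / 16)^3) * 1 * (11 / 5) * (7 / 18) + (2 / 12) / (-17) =-26304325123 / 156978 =-167566.95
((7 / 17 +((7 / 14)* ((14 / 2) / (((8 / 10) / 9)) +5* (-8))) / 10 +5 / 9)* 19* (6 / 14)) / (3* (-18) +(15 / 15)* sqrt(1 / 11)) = -13375791 / 30535400 - 135109* sqrt(11) / 183212400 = -0.44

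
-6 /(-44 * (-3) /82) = -41 /11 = -3.73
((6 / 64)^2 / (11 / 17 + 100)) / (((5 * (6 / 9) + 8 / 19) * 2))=8721 / 749883392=0.00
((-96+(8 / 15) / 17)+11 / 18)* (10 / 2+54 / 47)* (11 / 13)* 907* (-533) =1014563215193 / 4230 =239849459.86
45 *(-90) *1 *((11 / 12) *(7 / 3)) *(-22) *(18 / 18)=190575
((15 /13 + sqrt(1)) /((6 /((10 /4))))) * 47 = 1645 /39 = 42.18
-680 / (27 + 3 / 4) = -2720 / 111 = -24.50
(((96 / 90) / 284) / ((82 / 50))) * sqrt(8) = 40 * sqrt(2) / 8733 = 0.01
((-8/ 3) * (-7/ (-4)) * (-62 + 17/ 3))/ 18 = 1183/ 81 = 14.60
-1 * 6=-6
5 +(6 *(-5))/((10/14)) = -37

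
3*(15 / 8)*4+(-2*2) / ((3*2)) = 131 / 6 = 21.83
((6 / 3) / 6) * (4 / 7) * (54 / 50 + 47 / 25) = 296 / 525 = 0.56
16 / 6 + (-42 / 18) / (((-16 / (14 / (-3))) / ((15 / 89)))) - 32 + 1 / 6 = -62545 / 2136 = -29.28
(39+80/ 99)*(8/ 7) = 4504/ 99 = 45.49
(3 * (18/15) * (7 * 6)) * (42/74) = 15876/185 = 85.82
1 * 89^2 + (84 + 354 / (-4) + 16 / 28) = 110839 / 14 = 7917.07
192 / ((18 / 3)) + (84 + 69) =185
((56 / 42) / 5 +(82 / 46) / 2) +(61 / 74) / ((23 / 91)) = 56414 / 12765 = 4.42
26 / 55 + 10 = 576 / 55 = 10.47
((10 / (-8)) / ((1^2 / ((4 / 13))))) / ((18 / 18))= -5 / 13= -0.38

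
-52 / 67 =-0.78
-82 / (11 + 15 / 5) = -41 / 7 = -5.86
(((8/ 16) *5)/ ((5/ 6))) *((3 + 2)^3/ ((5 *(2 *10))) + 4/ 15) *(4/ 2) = 91/ 10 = 9.10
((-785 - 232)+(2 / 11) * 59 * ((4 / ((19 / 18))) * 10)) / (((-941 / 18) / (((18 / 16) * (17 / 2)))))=111.67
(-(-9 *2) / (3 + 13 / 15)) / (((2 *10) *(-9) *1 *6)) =-1 / 232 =-0.00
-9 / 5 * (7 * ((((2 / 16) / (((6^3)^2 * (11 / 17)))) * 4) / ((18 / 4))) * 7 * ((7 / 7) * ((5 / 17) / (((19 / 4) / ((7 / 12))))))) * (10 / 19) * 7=-12005 / 277906464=-0.00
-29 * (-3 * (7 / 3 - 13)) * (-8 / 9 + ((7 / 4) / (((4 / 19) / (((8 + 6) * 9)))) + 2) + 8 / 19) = -166448980 / 171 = -973385.85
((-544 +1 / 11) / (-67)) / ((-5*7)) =-5983 / 25795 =-0.23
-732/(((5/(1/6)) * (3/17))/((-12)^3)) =238924.80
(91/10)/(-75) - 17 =-12841/750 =-17.12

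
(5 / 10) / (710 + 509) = 1 / 2438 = 0.00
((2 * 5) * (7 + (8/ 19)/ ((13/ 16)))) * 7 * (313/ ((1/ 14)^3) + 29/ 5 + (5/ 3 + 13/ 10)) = 111645910859/ 247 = 452007736.27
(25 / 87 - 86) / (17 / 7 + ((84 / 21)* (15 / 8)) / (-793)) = -82787614 / 2336559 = -35.43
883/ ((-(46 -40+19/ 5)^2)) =-22075/ 2401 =-9.19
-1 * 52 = -52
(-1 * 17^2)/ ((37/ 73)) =-21097/ 37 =-570.19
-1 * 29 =-29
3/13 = 0.23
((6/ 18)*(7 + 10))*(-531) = -3009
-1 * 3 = -3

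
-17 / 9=-1.89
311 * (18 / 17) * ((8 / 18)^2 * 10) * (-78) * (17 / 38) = -1293760 / 57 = -22697.54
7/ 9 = 0.78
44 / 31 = 1.42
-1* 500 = -500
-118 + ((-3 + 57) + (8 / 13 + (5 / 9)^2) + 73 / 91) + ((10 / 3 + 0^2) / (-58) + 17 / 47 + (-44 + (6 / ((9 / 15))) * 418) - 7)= 40860125065 / 10046673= 4067.03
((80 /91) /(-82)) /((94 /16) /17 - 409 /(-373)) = -405824 /54588261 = -0.01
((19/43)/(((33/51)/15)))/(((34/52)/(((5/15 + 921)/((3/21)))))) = 47789560/473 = 101035.01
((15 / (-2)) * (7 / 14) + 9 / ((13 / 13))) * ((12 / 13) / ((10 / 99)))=47.98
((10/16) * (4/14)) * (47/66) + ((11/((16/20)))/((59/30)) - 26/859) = 663890903/93658488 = 7.09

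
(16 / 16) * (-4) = -4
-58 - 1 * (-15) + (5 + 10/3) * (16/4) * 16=1471/3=490.33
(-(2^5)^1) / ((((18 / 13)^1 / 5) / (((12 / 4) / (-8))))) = 130 / 3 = 43.33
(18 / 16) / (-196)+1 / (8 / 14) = 2735 / 1568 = 1.74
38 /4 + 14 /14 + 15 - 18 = 15 /2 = 7.50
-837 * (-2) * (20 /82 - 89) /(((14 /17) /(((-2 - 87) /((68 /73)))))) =19788841971 /1148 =17237667.22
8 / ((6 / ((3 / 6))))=2 / 3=0.67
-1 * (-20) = 20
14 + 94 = 108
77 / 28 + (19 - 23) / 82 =2.70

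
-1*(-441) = 441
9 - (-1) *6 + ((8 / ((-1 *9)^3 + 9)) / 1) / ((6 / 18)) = 449 / 30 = 14.97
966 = 966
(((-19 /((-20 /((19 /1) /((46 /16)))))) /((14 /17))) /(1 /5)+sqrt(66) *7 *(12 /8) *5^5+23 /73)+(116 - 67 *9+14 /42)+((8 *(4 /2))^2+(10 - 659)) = -29661055 /35259+65625 *sqrt(66) /2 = 265728.78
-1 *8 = -8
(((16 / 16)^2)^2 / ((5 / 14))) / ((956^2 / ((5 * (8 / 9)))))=7 / 514089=0.00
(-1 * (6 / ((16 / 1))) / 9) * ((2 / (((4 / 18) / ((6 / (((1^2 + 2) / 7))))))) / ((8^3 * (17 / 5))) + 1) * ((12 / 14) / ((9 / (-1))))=4667 / 1096704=0.00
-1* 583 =-583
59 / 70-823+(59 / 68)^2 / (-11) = -822.23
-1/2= -0.50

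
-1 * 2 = -2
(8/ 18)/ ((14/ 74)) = 148/ 63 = 2.35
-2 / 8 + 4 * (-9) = -145 / 4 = -36.25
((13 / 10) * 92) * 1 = 598 / 5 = 119.60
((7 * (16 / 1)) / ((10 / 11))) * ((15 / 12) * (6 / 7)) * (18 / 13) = 2376 / 13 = 182.77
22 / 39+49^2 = 93661 / 39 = 2401.56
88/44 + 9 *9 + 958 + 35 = 1076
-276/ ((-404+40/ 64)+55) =736/ 929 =0.79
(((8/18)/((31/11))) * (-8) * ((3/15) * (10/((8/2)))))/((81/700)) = -123200/22599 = -5.45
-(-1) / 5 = 1 / 5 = 0.20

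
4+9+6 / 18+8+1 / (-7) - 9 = 256 / 21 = 12.19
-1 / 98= -0.01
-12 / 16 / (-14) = 3 / 56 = 0.05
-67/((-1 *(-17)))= -67/17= -3.94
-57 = -57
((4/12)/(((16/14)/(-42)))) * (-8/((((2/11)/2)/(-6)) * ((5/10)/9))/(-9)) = 12936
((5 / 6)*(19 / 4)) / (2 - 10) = -95 / 192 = -0.49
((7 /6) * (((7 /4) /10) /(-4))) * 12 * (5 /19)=-49 /304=-0.16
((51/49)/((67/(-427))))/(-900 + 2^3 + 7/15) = 46665/6271937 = 0.01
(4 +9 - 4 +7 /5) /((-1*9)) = -52 /45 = -1.16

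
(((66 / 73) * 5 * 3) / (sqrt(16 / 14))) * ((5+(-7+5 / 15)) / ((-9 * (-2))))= -275 * sqrt(14) / 876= -1.17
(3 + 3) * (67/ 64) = 201/ 32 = 6.28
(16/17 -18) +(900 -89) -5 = 13412/17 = 788.94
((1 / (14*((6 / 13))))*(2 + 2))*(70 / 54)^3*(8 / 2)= 318500 / 59049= 5.39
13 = 13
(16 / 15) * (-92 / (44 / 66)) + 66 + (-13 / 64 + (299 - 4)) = 68351 / 320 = 213.60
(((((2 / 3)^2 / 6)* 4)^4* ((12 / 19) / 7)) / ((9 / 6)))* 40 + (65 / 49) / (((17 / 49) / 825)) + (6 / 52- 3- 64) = 96458912325851 / 31241290626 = 3087.55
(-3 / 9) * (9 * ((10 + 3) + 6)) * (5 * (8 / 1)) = -2280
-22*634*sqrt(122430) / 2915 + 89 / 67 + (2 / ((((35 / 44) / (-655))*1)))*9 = -6950761 / 469-1268*sqrt(122430) / 265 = -16494.62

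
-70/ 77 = -10/ 11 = -0.91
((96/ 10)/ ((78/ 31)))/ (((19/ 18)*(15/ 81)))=120528/ 6175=19.52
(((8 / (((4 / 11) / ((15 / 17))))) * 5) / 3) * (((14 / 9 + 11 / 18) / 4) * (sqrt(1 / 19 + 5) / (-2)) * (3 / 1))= -3575 * sqrt(114) / 646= -59.09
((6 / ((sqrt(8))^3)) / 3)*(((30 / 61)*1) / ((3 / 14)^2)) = 245*sqrt(2) / 366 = 0.95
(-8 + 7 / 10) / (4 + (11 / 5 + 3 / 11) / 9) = -7227 / 4232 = -1.71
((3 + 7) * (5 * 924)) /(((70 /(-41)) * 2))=-13530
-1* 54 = -54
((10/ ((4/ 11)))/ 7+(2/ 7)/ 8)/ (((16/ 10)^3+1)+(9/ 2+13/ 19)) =87875/ 227878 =0.39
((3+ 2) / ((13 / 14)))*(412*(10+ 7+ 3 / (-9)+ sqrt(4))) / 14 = 115360 / 39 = 2957.95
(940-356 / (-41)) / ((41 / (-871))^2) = 29508100336 / 68921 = 428143.82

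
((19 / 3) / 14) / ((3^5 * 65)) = 19 / 663390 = 0.00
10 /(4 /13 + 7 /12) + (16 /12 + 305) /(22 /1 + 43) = 431941 /27105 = 15.94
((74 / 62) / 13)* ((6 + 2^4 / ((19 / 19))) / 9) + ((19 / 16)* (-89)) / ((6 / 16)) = -2042791 / 7254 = -281.61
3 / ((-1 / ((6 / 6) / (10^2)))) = -3 / 100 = -0.03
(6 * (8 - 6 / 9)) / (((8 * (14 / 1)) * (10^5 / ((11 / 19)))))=121 / 53200000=0.00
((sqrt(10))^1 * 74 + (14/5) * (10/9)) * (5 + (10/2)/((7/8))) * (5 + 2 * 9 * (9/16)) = 3025/6 + 335775 * sqrt(10)/28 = 38426.09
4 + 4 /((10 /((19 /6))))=79 /15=5.27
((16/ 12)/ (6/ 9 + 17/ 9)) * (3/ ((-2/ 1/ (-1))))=18/ 23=0.78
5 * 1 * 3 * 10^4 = 150000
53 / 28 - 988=-27611 / 28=-986.11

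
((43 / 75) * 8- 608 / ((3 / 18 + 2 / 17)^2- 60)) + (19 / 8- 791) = -289465848577 / 374039400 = -773.89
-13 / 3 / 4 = -13 / 12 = -1.08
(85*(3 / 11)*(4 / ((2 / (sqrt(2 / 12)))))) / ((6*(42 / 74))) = 3145*sqrt(6) / 1386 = 5.56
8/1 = 8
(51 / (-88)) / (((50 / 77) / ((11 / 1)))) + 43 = 13273 / 400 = 33.18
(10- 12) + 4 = 2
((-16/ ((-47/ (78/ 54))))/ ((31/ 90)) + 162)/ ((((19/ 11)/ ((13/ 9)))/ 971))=33062843242/ 249147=132704.16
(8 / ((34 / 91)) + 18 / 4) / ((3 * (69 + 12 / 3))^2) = 881 / 1630674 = 0.00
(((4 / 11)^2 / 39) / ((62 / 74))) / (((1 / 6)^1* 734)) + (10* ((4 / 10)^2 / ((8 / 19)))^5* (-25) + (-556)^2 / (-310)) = -22351990401702079 / 22370026250000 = -999.19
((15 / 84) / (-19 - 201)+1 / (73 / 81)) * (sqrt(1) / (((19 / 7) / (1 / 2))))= 0.20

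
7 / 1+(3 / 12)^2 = 113 / 16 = 7.06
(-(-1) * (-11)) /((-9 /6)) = 22 /3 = 7.33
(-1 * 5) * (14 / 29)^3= -13720 / 24389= -0.56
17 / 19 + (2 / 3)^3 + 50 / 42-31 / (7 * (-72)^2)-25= -2227915 / 98496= -22.62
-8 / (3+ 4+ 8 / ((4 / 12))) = -8 / 31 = -0.26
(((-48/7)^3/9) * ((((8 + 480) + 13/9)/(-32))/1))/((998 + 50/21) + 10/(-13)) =3664960/6685903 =0.55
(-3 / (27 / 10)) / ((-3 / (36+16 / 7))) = 2680 / 189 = 14.18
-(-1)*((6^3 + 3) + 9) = 228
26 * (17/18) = 221/9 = 24.56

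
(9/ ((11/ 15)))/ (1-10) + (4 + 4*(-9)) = -367/ 11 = -33.36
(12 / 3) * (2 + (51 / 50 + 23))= 2602 / 25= 104.08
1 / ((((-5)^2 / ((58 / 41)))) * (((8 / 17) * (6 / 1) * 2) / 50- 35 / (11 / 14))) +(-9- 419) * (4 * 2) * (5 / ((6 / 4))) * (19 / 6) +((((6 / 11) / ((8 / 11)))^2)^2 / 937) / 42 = -36142.22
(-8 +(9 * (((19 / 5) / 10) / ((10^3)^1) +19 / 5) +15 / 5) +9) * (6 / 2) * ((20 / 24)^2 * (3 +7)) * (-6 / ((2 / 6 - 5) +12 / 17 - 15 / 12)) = 97418721 / 106300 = 916.45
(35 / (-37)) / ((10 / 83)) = -581 / 74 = -7.85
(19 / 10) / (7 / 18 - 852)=-171 / 76645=-0.00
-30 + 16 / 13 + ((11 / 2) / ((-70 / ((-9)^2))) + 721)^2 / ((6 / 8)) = 130121933413 / 191100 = 680910.17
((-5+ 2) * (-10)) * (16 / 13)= 480 / 13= 36.92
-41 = -41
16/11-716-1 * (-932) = 2392/11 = 217.45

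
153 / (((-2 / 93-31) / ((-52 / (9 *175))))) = 0.16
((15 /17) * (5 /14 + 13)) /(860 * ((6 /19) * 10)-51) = 1045 /236278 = 0.00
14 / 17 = 0.82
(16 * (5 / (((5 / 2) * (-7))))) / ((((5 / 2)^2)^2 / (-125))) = 14.63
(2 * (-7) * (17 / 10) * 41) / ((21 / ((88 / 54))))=-30668 / 405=-75.72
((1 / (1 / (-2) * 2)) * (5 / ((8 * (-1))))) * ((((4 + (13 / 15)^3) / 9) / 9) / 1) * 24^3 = 1004608 / 2025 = 496.10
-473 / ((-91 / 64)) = 30272 / 91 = 332.66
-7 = -7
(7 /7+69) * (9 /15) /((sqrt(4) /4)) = 84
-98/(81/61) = -5978/81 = -73.80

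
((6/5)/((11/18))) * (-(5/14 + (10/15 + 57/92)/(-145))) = -175617/256795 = -0.68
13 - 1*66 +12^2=91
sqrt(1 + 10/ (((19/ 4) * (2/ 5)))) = sqrt(2261)/ 19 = 2.50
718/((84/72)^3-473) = -155088/101825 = -1.52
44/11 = 4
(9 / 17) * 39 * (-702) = -246402 / 17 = -14494.24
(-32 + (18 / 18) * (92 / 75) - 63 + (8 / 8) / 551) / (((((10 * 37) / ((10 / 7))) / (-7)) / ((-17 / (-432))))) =16469209 / 165134700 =0.10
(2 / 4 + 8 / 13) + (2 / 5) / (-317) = 1.11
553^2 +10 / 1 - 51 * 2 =305717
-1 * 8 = -8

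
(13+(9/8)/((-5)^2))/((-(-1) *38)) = 0.34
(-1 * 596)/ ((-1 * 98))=298/ 49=6.08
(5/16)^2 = 25/256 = 0.10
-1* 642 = -642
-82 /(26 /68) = -2788 /13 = -214.46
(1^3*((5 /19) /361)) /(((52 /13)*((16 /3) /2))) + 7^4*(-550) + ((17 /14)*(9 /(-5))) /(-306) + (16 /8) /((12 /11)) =-1320548.16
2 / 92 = 1 / 46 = 0.02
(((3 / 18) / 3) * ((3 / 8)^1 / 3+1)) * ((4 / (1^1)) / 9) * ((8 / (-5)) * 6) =-4 / 15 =-0.27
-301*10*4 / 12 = -3010 / 3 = -1003.33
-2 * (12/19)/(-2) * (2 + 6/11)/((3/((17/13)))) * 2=3808/2717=1.40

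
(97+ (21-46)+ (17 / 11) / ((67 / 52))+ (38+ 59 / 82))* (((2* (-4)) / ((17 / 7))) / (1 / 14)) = -2651374712 / 513689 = -5161.44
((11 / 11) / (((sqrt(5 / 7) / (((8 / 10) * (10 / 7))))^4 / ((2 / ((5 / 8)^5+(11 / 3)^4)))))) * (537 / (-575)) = -11676137029632 / 338106630281875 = -0.03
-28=-28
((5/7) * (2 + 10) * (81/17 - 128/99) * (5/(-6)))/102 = -146075/600831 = -0.24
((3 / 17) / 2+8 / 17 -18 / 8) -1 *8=-659 / 68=-9.69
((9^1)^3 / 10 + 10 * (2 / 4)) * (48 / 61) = 18696 / 305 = 61.30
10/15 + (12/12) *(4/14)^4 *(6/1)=5090/7203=0.71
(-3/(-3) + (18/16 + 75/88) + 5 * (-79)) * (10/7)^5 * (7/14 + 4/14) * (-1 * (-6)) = -1293675000/117649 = -10996.06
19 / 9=2.11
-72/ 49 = -1.47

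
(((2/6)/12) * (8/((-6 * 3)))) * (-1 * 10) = 10/81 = 0.12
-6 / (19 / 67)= -402 / 19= -21.16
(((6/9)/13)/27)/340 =1/179010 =0.00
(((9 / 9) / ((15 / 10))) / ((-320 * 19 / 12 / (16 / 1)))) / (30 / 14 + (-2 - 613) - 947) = 14 / 1037305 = 0.00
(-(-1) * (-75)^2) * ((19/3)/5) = 7125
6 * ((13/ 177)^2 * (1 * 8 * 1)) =2704/ 10443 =0.26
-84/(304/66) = -693/38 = -18.24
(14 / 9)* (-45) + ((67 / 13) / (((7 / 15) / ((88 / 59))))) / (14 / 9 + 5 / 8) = -62.45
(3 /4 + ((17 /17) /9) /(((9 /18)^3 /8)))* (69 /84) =6509 /1008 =6.46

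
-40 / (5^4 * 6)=-4 / 375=-0.01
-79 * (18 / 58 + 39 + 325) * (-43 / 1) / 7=35889305 / 203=176794.61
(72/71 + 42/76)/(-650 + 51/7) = -29589/12138302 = -0.00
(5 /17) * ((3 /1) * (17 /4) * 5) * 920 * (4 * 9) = 621000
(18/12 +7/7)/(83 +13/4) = 2/69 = 0.03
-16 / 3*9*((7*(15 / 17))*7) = -35280 / 17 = -2075.29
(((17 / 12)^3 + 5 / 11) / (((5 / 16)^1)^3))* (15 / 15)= 4011712 / 37125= 108.06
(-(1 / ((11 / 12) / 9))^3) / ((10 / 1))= -629856 / 6655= -94.64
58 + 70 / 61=3608 / 61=59.15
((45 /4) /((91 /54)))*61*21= 222345 /26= 8551.73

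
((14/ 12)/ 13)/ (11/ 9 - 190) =-21/ 44174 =-0.00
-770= -770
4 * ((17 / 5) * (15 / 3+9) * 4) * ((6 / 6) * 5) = 3808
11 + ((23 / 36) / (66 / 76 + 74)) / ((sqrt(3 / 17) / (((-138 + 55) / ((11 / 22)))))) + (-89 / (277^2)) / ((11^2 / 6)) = 102125765 / 9284209-36271 *sqrt(51) / 76815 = 7.63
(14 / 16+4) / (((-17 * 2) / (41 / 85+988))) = -3276819 / 23120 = -141.73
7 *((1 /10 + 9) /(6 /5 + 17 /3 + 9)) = 273 /68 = 4.01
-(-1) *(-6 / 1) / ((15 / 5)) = -2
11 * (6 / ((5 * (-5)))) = -66 / 25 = -2.64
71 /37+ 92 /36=1490 /333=4.47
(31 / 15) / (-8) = -31 / 120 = -0.26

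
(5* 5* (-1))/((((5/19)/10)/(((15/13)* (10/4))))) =-35625/13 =-2740.38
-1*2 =-2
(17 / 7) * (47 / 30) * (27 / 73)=7191 / 5110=1.41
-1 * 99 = -99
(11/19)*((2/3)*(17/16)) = 187/456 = 0.41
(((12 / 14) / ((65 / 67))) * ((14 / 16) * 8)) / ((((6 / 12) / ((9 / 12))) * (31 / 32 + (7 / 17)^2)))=1858848 / 228085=8.15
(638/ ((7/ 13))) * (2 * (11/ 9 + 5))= 132704/ 9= 14744.89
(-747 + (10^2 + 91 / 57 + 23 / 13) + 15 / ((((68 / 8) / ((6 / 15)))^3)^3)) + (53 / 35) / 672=-11547314211058117126704003 / 17940863365539887500000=-643.63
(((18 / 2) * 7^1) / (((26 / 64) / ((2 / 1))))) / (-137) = -4032 / 1781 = -2.26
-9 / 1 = -9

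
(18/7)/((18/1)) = 1/7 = 0.14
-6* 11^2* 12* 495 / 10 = -431244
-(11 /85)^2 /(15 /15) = -121 /7225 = -0.02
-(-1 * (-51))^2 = -2601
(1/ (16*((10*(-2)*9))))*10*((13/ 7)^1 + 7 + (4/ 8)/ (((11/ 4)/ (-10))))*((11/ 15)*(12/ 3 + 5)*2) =-271/ 840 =-0.32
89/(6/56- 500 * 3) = -2492/41997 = -0.06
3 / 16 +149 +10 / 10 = 2403 / 16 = 150.19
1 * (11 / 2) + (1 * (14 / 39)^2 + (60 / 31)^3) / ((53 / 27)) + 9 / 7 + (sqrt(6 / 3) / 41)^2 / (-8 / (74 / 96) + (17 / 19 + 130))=180980081597379989 / 17162598253496514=10.55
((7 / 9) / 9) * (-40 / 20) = -14 / 81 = -0.17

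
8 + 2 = 10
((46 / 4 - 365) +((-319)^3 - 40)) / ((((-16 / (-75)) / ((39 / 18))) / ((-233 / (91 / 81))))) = 30632910206625 / 448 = 68377031711.22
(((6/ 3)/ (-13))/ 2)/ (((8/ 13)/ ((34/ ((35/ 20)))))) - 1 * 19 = -150/ 7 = -21.43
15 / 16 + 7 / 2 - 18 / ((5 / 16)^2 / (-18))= 1328879 / 400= 3322.20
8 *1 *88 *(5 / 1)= 3520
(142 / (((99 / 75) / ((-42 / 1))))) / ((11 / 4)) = -198800 / 121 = -1642.98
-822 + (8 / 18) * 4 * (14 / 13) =-95950 / 117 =-820.09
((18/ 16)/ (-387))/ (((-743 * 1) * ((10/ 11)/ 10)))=11/ 255592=0.00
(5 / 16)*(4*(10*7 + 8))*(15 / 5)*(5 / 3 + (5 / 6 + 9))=13455 / 4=3363.75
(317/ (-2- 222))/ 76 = -317/ 17024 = -0.02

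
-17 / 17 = -1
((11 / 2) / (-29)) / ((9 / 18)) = -11 / 29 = -0.38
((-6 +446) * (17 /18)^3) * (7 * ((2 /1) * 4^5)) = 3873802240 /729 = 5313857.67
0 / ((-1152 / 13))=0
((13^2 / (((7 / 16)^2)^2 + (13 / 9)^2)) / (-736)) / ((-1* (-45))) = -3115008 / 1296057475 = -0.00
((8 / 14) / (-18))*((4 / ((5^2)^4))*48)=-0.00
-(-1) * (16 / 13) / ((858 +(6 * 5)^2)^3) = 2 / 8828968707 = 0.00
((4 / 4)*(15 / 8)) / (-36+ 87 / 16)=-0.06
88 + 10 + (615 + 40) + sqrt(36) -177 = 582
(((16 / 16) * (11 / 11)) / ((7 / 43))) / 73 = 0.08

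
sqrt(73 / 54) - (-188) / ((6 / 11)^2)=sqrt(438) / 18 + 5687 / 9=633.05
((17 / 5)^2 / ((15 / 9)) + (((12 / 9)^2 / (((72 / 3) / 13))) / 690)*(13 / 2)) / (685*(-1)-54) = -3234667 / 344189250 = -0.01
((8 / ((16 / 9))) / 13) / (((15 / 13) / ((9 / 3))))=9 / 10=0.90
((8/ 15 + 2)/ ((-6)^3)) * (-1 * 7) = 133/ 1620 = 0.08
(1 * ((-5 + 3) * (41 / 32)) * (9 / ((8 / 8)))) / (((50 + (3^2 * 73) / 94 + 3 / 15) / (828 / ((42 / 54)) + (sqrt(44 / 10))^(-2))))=-14219438985 / 33114928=-429.40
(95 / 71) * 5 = 475 / 71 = 6.69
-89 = -89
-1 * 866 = -866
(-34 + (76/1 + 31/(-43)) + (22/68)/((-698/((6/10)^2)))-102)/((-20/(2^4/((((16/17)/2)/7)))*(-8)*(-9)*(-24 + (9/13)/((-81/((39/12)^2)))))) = -10843773899/26029641500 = -0.42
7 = 7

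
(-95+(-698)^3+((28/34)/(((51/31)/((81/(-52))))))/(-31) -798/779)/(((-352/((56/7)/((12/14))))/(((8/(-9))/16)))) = -733363815603139/1463967648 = -500942.64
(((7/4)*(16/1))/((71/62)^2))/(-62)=-1736/5041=-0.34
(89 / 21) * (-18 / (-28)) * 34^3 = 5247084 / 49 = 107083.35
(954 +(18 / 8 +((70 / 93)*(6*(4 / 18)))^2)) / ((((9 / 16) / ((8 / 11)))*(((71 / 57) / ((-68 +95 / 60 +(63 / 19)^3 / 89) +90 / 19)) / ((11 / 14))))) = -47833.70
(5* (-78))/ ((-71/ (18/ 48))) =585/ 284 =2.06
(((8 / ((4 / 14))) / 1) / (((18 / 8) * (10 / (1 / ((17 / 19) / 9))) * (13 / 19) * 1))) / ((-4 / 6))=-30324 / 1105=-27.44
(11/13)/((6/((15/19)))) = 55/494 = 0.11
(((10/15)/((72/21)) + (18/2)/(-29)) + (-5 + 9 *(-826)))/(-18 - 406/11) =85430807/630576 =135.48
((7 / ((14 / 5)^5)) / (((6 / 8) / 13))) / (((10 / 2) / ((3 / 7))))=8125 / 134456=0.06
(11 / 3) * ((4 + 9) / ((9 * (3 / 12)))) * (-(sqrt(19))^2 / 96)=-2717 / 648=-4.19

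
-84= -84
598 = 598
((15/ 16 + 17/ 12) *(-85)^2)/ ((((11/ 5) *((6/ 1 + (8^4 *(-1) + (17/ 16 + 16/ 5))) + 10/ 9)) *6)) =-20410625/ 64700482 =-0.32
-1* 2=-2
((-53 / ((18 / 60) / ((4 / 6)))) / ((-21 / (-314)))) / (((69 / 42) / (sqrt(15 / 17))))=-665680 * sqrt(255) / 10557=-1006.92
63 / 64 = 0.98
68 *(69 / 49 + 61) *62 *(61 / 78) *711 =93193638648 / 637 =146300845.60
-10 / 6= -5 / 3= -1.67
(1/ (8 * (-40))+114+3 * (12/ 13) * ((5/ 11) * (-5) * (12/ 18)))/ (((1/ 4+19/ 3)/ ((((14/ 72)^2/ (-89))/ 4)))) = -246200353/ 138991057920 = -0.00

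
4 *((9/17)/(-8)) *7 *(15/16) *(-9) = 8505/544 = 15.63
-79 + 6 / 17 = -1337 / 17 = -78.65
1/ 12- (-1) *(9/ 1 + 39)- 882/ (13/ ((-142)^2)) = -213408275/ 156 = -1368001.76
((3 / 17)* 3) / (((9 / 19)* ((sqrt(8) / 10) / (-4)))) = -190* sqrt(2) / 17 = -15.81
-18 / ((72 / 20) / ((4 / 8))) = -5 / 2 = -2.50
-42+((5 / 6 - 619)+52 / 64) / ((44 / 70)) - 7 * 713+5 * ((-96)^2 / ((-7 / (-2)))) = 52856939 / 7392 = 7150.56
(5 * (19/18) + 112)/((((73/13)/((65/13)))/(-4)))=-274430/657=-417.70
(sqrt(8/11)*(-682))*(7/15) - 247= -868*sqrt(22)/15 - 247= -518.42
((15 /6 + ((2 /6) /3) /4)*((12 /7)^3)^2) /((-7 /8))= -8626176 /117649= -73.32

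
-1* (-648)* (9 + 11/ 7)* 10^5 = 4795200000/ 7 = 685028571.43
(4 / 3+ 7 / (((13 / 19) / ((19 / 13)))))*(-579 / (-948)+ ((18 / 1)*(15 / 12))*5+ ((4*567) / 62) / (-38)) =172352117935 / 94364868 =1826.44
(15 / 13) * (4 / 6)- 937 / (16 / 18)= -109549 / 104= -1053.36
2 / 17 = 0.12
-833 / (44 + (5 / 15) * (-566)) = 357 / 62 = 5.76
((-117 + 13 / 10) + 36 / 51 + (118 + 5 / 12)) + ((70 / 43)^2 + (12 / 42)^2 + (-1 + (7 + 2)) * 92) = 742.15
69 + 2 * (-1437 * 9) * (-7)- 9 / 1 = 181122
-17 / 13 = -1.31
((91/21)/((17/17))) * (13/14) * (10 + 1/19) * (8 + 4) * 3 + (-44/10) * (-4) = 980074/665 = 1473.80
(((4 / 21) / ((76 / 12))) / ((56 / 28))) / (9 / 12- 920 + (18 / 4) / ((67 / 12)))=-536 / 32737019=-0.00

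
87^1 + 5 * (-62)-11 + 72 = -162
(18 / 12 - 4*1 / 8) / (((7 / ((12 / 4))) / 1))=3 / 7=0.43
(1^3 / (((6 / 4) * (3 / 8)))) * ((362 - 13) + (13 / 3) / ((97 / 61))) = 1637632 / 2619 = 625.29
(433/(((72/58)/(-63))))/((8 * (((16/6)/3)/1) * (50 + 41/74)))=-336441/5504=-61.13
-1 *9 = -9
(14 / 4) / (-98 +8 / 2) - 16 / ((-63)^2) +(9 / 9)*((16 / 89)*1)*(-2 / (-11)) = -6266885 / 730502388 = -0.01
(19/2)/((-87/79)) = -8.63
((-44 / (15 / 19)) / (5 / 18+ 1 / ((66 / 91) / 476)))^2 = 3044390976 / 422519500225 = 0.01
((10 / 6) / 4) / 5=1 / 12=0.08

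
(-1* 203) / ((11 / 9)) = -1827 / 11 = -166.09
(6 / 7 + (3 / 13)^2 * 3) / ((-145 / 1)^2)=1203 / 24872575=0.00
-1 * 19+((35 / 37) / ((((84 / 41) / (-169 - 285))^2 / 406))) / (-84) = -12560999041 / 55944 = -224528.08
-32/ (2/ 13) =-208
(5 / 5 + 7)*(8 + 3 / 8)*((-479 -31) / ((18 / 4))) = -22780 / 3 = -7593.33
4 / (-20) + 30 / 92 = 29 / 230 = 0.13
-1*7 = -7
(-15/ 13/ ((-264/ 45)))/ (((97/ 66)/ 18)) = 6075/ 2522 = 2.41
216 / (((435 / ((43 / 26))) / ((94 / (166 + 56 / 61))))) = 1479372 / 3198845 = 0.46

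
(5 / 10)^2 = 1 / 4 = 0.25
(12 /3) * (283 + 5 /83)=93976 /83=1132.24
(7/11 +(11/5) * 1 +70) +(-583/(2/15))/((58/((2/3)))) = 72023/3190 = 22.58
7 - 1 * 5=2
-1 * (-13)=13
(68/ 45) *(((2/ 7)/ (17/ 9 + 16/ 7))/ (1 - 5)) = -34/ 1315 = -0.03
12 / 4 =3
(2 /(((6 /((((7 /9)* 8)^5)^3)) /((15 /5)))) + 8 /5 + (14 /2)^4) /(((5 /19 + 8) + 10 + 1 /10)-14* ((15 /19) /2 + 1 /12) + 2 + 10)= 15868797261636934737696725023 /462980525703500718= 34275301833.75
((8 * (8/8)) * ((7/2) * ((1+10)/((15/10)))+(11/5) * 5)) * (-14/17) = -12320/51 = -241.57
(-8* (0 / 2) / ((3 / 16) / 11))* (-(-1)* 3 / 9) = 0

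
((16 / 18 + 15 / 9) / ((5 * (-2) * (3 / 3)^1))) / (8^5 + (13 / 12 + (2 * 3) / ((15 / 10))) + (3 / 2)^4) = -184 / 23600265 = -0.00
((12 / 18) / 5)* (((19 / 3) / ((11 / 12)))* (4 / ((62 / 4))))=1216 / 5115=0.24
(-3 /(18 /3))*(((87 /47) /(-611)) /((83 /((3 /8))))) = 261 /38136176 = 0.00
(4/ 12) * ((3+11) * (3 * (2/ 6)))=14/ 3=4.67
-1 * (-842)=842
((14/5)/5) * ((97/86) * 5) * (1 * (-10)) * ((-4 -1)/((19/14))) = 95060/817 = 116.35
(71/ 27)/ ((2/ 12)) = 142/ 9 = 15.78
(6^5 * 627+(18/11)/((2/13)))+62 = 53631871/11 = 4875624.64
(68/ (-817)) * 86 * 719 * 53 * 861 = -4462177272/ 19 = -234851435.37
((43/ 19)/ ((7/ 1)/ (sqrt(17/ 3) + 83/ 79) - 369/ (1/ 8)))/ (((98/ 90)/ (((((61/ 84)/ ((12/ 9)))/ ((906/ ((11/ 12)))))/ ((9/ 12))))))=-12133987626035/ 23468818215242928864 - 900357865* sqrt(51)/ 10058064949389826656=-0.00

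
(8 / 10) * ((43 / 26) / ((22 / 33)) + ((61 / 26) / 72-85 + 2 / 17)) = -2621311 / 39780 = -65.90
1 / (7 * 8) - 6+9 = 169 / 56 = 3.02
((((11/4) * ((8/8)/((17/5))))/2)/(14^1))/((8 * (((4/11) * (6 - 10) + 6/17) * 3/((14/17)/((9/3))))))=-0.00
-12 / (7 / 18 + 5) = -216 / 97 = -2.23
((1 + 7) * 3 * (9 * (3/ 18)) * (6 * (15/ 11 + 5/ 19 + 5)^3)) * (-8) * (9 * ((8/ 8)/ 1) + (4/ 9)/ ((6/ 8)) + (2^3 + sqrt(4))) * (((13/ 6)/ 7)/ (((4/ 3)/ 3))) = -438489891723000/ 63905303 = -6861557.20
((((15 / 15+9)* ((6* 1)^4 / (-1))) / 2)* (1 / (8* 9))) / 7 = -90 / 7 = -12.86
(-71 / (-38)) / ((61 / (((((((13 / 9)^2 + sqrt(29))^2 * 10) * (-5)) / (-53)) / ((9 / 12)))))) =2399800 * sqrt(29) / 14926761 + 1553693000 / 1209067641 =2.15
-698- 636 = -1334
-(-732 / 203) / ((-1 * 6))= -122 / 203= -0.60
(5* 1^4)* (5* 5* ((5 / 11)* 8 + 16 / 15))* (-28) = -543200 / 33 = -16460.61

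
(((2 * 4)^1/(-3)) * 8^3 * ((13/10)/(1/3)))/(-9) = 26624/45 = 591.64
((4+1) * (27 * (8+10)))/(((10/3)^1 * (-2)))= -729/2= -364.50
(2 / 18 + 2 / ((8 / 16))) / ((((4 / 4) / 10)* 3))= 370 / 27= 13.70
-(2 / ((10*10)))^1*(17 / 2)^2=-289 / 200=-1.44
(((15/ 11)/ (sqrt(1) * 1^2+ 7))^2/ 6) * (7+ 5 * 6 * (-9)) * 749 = -14774025/ 15488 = -953.90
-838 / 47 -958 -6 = -981.83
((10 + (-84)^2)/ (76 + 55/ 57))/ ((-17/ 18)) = -7249716/ 74579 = -97.21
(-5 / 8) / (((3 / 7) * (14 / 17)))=-85 / 48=-1.77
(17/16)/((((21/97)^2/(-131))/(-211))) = 626595.93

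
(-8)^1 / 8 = -1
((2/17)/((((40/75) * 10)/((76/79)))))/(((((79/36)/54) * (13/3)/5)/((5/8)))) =0.38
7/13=0.54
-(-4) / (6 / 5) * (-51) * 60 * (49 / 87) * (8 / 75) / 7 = -7616 / 87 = -87.54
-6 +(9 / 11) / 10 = -651 / 110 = -5.92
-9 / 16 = -0.56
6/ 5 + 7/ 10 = 19/ 10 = 1.90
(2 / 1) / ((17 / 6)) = 12 / 17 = 0.71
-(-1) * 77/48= 77/48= 1.60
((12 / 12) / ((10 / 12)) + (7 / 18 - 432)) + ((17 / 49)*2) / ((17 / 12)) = -1895953 / 4410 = -429.92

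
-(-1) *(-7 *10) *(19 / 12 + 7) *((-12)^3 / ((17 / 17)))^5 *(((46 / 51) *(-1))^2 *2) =4352871623512157061120 / 289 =15061839527723726855.09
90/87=1.03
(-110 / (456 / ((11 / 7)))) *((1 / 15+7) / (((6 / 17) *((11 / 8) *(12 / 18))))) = -9911 / 1197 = -8.28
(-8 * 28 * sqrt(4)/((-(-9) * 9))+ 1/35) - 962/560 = -163753/22680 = -7.22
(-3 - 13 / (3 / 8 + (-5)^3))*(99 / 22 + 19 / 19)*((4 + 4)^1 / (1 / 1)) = -127028 / 997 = -127.41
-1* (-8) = 8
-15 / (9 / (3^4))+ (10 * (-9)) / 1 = -225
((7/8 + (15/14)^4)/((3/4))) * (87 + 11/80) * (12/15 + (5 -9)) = -815.26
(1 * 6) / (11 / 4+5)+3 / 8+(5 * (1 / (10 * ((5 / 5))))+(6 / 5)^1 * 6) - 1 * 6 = 3533 / 1240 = 2.85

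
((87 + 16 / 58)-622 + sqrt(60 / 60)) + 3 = -15391 / 29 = -530.72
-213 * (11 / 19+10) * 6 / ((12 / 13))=-556569 / 38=-14646.55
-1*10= -10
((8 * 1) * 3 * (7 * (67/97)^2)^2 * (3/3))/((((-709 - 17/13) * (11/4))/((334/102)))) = -0.45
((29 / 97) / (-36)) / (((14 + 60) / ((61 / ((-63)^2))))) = -1769 / 1025621352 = -0.00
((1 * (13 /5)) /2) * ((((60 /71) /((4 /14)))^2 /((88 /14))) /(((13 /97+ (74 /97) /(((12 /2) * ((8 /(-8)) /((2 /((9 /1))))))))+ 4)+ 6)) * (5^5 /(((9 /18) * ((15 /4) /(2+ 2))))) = 250245450000 /209660231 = 1193.58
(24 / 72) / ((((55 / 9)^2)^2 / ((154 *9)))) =275562 / 831875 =0.33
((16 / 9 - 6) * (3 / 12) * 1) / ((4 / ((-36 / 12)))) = 19 / 24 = 0.79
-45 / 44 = -1.02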